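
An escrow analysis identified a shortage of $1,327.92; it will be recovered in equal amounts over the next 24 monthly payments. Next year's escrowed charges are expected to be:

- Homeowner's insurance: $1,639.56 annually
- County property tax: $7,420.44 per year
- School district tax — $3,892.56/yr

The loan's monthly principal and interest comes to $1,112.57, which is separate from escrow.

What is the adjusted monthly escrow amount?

Homeowner's insurance: $1,639.56 annually
County property tax: $7,420.44 annually
School district tax: $3,892.56 annually
Annual escrow total = $12,952.56
Per month = $12,952.56 ÷ 12 = $1,079.38
Shortage spread = $1,327.92 ÷ 24 = $55.33/mo
Adjusted monthly = $1,079.38 + $55.33 = $1,134.71

$1,134.71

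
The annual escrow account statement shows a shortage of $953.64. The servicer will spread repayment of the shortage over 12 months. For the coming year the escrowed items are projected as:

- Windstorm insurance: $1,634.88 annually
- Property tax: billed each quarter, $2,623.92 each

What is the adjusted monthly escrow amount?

$1,090.35

Windstorm insurance = $1,634.88 annually
Property tax = $2,623.92 × 4 = $10,495.68 annually
Yearly total = $1,634.88 + $10,495.68 = $12,130.56
Per month = $12,130.56 / 12 = $1,010.88
Shortage spread = $953.64 ÷ 12 = $79.47/mo
Adjusted monthly = $1,010.88 + $79.47 = $1,090.35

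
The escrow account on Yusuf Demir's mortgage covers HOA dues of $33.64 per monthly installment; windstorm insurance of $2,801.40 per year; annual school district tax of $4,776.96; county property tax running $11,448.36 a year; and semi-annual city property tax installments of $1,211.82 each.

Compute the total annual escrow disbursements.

HOA dues — $33.64 × 12 = $403.68
Windstorm insurance — $2,801.40
School district tax — $4,776.96
County property tax — $11,448.36
City property tax — $1,211.82 × 2 = $2,423.64
Annual escrow total = $21,854.04

$21,854.04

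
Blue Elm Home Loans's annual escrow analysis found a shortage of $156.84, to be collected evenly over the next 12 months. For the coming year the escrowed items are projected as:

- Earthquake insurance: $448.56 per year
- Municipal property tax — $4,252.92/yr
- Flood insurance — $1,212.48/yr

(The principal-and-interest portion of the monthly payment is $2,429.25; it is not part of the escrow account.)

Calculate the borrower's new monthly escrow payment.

$505.90

Earthquake insurance = $448.56
Municipal property tax = $4,252.92
Flood insurance = $1,212.48
Yearly total = $5,913.96
Base monthly escrow = $5,913.96 ÷ 12 = $492.83
Shortage per month = $156.84 / 12 = $13.07
Adjusted monthly = $492.83 + $13.07 = $505.90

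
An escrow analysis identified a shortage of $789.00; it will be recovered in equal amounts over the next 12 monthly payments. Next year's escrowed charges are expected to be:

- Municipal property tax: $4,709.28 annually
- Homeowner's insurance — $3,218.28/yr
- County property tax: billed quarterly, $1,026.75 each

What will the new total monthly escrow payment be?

$1,068.63

Municipal property tax: $4,709.28 per year
Homeowner's insurance: $3,218.28 per year
County property tax: $1,026.75 × 4 = $4,107.00 per year
Yearly total = $4,709.28 + $3,218.28 + $4,107.00 = $12,034.56
Monthly = $12,034.56 / 12 = $1,002.88
Shortage per month = $789.00 / 12 = $65.75
Adjusted monthly = $1,002.88 + $65.75 = $1,068.63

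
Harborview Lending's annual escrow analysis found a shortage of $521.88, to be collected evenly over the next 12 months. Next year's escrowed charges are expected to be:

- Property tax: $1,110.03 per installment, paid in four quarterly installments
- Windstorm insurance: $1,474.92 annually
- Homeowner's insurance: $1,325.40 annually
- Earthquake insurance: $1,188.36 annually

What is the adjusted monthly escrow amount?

Property tax = $1,110.03 × 4 = $4,440.12/yr
Windstorm insurance = $1,474.92/yr
Homeowner's insurance = $1,325.40/yr
Earthquake insurance = $1,188.36/yr
Annual escrow total = $4,440.12 + $1,474.92 + $1,325.40 + $1,188.36 = $8,428.80
Per month = $8,428.80 / 12 = $702.40
Monthly shortage recovery: $521.88 / 12 = $43.49
Adjusted monthly = $702.40 + $43.49 = $745.89

$745.89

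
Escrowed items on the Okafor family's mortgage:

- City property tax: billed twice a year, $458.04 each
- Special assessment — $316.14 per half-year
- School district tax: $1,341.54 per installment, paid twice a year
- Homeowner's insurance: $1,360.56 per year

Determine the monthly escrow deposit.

City property tax — $458.04 × 2 = $916.08/yr
Special assessment — $316.14 × 2 = $632.28/yr
School district tax — $1,341.54 × 2 = $2,683.08/yr
Homeowner's insurance — $1,360.56/yr
Total annual escrow = $916.08 + $632.28 + $2,683.08 + $1,360.56 = $5,592.00
Base monthly escrow = $5,592.00 ÷ 12 = $466.00

$466.00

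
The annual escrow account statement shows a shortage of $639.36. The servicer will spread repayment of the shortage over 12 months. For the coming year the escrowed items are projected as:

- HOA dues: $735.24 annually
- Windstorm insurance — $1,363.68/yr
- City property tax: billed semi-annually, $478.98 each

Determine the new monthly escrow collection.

HOA dues = $735.24
Windstorm insurance = $1,363.68
City property tax = $478.98 × 2 = $957.96
Yearly total = $735.24 + $1,363.68 + $957.96 = $3,056.88
Per month = $3,056.88 / 12 = $254.74
Monthly shortage recovery: $639.36 ÷ 12 = $53.28
New monthly escrow = $254.74 + $53.28 = $308.02

$308.02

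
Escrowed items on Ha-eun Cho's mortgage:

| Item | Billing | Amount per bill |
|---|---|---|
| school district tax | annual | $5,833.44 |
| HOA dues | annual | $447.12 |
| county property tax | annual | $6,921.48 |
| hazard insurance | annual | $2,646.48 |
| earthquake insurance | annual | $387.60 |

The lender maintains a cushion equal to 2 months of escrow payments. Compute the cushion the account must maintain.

School district tax: $5,833.44/yr
HOA dues: $447.12/yr
County property tax: $6,921.48/yr
Hazard insurance: $2,646.48/yr
Earthquake insurance: $387.60/yr
Yearly total = $16,236.12
Per month = $16,236.12 ÷ 12 = $1,353.01
Cushion = 2 × $1,353.01 = $2,706.02

$2,706.02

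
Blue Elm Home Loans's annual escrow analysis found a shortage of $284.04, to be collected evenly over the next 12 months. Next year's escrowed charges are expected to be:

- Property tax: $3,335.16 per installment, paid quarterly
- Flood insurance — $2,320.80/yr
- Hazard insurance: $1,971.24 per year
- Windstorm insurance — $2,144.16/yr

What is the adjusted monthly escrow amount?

Property tax: $3,335.16 × 4 = $13,340.64 per year
Flood insurance: $2,320.80 per year
Hazard insurance: $1,971.24 per year
Windstorm insurance: $2,144.16 per year
Total per year = $19,776.84
Monthly = $19,776.84 / 12 = $1,648.07
Shortage spread = $284.04 ÷ 12 = $23.67/mo
New monthly escrow = $1,648.07 + $23.67 = $1,671.74

$1,671.74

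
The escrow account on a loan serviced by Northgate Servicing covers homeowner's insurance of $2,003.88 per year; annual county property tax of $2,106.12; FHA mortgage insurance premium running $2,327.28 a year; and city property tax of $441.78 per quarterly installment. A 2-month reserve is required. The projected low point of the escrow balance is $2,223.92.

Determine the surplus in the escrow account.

$856.52

Homeowner's insurance — $2,003.88
County property tax — $2,106.12
FHA mortgage insurance premium — $2,327.28
City property tax — $441.78 × 4 = $1,767.12
Combined annual = $2,003.88 + $2,106.12 + $2,327.28 + $1,767.12 = $8,204.40
Base monthly escrow = $8,204.40 / 12 = $683.70
Cushion = 2 × $683.70 = $1,367.40
Surplus = $2,223.92 − $1,367.40 = $856.52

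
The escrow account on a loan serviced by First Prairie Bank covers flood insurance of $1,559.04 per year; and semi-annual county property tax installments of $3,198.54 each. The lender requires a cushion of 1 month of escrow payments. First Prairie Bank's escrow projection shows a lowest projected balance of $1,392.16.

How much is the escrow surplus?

Flood insurance: $1,559.04
County property tax: $3,198.54 × 2 = $6,397.08
Total annual escrow = $7,956.12
Per month = $7,956.12 / 12 = $663.01
Cushion = 1 × $663.01 = $663.01
Surplus = $1,392.16 − $663.01 = $729.15

$729.15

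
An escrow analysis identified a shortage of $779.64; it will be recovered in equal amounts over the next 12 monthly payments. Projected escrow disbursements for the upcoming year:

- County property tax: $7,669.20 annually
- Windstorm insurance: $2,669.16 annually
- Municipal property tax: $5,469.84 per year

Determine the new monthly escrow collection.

County property tax: $7,669.20
Windstorm insurance: $2,669.16
Municipal property tax: $5,469.84
Total annual escrow = $7,669.20 + $2,669.16 + $5,469.84 = $15,808.20
Per month = $15,808.20 / 12 = $1,317.35
Monthly shortage recovery: $779.64 / 12 = $64.97
Adjusted monthly = $1,317.35 + $64.97 = $1,382.32

$1,382.32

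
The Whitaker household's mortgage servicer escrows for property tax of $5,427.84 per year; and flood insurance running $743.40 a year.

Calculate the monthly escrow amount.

$514.27

Property tax: $5,427.84 annually
Flood insurance: $743.40 annually
Annual escrow total = $5,427.84 + $743.40 = $6,171.24
Monthly = $6,171.24 ÷ 12 = $514.27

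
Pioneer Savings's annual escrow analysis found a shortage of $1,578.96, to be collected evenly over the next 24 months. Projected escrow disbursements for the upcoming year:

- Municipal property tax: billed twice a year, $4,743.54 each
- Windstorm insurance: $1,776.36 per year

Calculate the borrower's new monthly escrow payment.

Municipal property tax: $4,743.54 × 2 = $9,487.08 per year
Windstorm insurance: $1,776.36 per year
Annual escrow total = $11,263.44
Monthly = $11,263.44 ÷ 12 = $938.62
Shortage per month = $1,578.96 ÷ 24 = $65.79
New monthly escrow = $938.62 + $65.79 = $1,004.41

$1,004.41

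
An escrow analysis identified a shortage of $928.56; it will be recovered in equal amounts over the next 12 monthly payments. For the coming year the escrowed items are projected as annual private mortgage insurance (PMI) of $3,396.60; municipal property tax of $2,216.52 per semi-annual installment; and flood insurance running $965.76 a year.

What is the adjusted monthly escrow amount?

Private mortgage insurance (PMI) = $3,396.60/yr
Municipal property tax = $2,216.52 × 2 = $4,433.04/yr
Flood insurance = $965.76/yr
Total per year = $3,396.60 + $4,433.04 + $965.76 = $8,795.40
Per month = $8,795.40 / 12 = $732.95
Monthly shortage recovery: $928.56 ÷ 12 = $77.38
Adjusted monthly = $732.95 + $77.38 = $810.33

$810.33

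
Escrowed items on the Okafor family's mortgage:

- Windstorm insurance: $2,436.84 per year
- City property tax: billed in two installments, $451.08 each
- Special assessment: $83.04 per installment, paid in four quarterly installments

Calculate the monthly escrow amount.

Windstorm insurance — $2,436.84
City property tax — $451.08 × 2 = $902.16
Special assessment — $83.04 × 4 = $332.16
Total annual escrow = $2,436.84 + $902.16 + $332.16 = $3,671.16
Per month = $3,671.16 / 12 = $305.93

$305.93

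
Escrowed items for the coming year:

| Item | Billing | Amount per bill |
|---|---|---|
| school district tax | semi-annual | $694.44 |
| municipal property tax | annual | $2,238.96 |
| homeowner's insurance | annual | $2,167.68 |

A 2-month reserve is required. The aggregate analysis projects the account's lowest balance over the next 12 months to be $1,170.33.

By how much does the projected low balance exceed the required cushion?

School district tax: $694.44 × 2 = $1,388.88
Municipal property tax: $2,238.96
Homeowner's insurance: $2,167.68
Combined annual = $5,795.52
Per month = $5,795.52 / 12 = $482.96
Required cushion = 2 × $482.96 = $965.92
Surplus = $1,170.33 − $965.92 = $204.41

$204.41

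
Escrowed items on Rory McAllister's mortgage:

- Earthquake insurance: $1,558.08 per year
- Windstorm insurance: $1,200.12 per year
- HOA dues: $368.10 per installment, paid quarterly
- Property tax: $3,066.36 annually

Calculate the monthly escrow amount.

Earthquake insurance: $1,558.08/yr
Windstorm insurance: $1,200.12/yr
HOA dues: $368.10 × 4 = $1,472.40/yr
Property tax: $3,066.36/yr
Annual escrow total = $1,558.08 + $1,200.12 + $1,472.40 + $3,066.36 = $7,296.96
Monthly = $7,296.96 / 12 = $608.08

$608.08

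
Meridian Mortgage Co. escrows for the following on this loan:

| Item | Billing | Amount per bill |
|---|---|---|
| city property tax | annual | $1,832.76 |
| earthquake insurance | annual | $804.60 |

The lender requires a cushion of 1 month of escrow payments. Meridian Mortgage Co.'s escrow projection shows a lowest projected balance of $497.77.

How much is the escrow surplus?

$277.99

City property tax: $1,832.76
Earthquake insurance: $804.60
Total per year = $2,637.36
Monthly = $2,637.36 ÷ 12 = $219.78
Required reserve = 1 × $219.78 = $219.78
Excess over cushion: $497.77 − $219.78 = $277.99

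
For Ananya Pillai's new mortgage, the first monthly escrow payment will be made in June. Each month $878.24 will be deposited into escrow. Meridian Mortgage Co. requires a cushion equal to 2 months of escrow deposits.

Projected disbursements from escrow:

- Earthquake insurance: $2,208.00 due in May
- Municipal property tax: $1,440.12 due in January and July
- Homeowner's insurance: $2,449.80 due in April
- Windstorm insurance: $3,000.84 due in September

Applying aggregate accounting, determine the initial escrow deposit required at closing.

$2,684.48

Cushion = 2 × $878.24 = $1,756.48
Trial balance (start $0, +$878.24 each month, − disbursements):
  Jun: +$878.24 → $878.24
  Jul: +$878.24 − $1,440.12 → $316.36
  Aug: +$878.24 → $1,194.60
  Sep: +$878.24 − $3,000.84 → -$928.00
  Oct: +$878.24 → -$49.76
  Nov: +$878.24 → $828.48
  Dec: +$878.24 → $1,706.72
  Jan: +$878.24 − $1,440.12 → $1,144.84
  Feb: +$878.24 → $2,023.08
  Mar: +$878.24 → $2,901.32
  Apr: +$878.24 − $2,449.80 → $1,329.76
  May: +$878.24 − $2,208.00 → $0.00
Lowest trial balance = -$928.00 (Sep)
Initial deposit = cushion − low point = $1,756.48 − (-$928.00) = $2,684.48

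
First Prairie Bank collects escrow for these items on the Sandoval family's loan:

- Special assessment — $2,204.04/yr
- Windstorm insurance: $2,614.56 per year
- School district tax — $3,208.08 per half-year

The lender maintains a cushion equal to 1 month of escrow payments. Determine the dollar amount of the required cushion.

Special assessment — $2,204.04
Windstorm insurance — $2,614.56
School district tax — $3,208.08 × 2 = $6,416.16
Total per year = $11,234.76
Monthly escrow = $11,234.76 / 12 = $936.23
Reserve = 1 × $936.23 = $936.23

$936.23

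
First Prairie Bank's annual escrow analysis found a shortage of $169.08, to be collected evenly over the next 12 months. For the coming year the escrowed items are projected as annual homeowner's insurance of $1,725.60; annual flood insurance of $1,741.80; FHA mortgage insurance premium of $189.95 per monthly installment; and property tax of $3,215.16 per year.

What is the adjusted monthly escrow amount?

Homeowner's insurance: $1,725.60/yr
Flood insurance: $1,741.80/yr
FHA mortgage insurance premium: $189.95 × 12 = $2,279.40/yr
Property tax: $3,215.16/yr
Combined annual = $1,725.60 + $1,741.80 + $2,279.40 + $3,215.16 = $8,961.96
Per month = $8,961.96 / 12 = $746.83
Shortage per month = $169.08 ÷ 12 = $14.09
Adjusted monthly = $746.83 + $14.09 = $760.92

$760.92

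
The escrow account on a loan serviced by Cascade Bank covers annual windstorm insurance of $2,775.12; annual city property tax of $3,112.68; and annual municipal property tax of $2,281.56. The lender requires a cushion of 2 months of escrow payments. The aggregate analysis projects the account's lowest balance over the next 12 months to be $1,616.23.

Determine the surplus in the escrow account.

Windstorm insurance: $2,775.12
City property tax: $3,112.68
Municipal property tax: $2,281.56
Total per year = $2,775.12 + $3,112.68 + $2,281.56 = $8,169.36
Monthly = $8,169.36 ÷ 12 = $680.78
Required reserve = 2 × $680.78 = $1,361.56
Surplus = $1,616.23 − $1,361.56 = $254.67

$254.67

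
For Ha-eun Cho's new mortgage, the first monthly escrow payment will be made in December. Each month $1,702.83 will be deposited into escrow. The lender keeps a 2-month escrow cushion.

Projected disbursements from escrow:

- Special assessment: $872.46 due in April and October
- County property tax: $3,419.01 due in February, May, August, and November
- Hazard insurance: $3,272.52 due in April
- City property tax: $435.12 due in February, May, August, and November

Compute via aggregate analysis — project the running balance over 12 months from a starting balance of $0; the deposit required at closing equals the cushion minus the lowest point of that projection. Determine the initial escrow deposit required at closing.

$5,041.92

Cushion = 2 × $1,702.83 = $3,405.66
Trial balance (start $0, +$1,702.83 each month, − disbursements):
  Dec: +$1,702.83 → $1,702.83
  Jan: +$1,702.83 → $3,405.66
  Feb: +$1,702.83 − $3,854.13 → $1,254.36
  Mar: +$1,702.83 → $2,957.19
  Apr: +$1,702.83 − $4,144.98 → $515.04
  May: +$1,702.83 − $3,854.13 → -$1,636.26
  Jun: +$1,702.83 → $66.57
  Jul: +$1,702.83 → $1,769.40
  Aug: +$1,702.83 − $3,854.13 → -$381.90
  Sep: +$1,702.83 → $1,320.93
  Oct: +$1,702.83 − $872.46 → $2,151.30
  Nov: +$1,702.83 − $3,854.13 → $0.00
Lowest trial balance = -$1,636.26 (May)
Initial deposit = cushion − low point = $3,405.66 − (-$1,636.26) = $5,041.92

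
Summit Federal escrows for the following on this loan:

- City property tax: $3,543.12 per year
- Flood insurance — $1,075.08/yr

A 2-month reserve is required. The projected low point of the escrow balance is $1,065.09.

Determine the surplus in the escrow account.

$295.39

City property tax = $3,543.12 per year
Flood insurance = $1,075.08 per year
Total annual escrow = $4,618.20
Base monthly escrow = $4,618.20 ÷ 12 = $384.85
Required cushion = 2 × $384.85 = $769.70
Excess over cushion: $1,065.09 − $769.70 = $295.39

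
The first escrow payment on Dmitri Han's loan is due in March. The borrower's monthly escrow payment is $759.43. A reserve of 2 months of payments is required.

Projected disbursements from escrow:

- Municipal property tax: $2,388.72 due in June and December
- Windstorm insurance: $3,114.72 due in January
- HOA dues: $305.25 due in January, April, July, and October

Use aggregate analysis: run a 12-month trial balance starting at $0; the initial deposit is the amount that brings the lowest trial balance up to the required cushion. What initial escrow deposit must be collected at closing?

Cushion = 2 × $759.43 = $1,518.86
Trial balance (start $0, +$759.43 each month, − disbursements):
  Mar: +$759.43 → $759.43
  Apr: +$759.43 − $305.25 → $1,213.61
  May: +$759.43 → $1,973.04
  Jun: +$759.43 − $2,388.72 → $343.75
  Jul: +$759.43 − $305.25 → $797.93
  Aug: +$759.43 → $1,557.36
  Sep: +$759.43 → $2,316.79
  Oct: +$759.43 − $305.25 → $2,770.97
  Nov: +$759.43 → $3,530.40
  Dec: +$759.43 − $2,388.72 → $1,901.11
  Jan: +$759.43 − $3,419.97 → -$759.43
  Feb: +$759.43 → $0.00
Lowest trial balance = -$759.43 (Jan)
Initial deposit = cushion − low point = $1,518.86 − (-$759.43) = $2,278.29

$2,278.29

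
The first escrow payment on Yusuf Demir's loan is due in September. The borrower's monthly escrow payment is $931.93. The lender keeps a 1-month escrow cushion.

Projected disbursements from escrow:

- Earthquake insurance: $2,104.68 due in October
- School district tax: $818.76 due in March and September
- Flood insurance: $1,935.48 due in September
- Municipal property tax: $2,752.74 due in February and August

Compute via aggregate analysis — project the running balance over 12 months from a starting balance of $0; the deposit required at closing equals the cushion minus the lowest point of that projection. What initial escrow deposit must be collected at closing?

Cushion = 1 × $931.93 = $931.93
Trial balance (start $0, +$931.93 each month, − disbursements):
  Sep: +$931.93 − $2,754.24 → -$1,822.31
  Oct: +$931.93 − $2,104.68 → -$2,995.06
  Nov: +$931.93 → -$2,063.13
  Dec: +$931.93 → -$1,131.20
  Jan: +$931.93 → -$199.27
  Feb: +$931.93 − $2,752.74 → -$2,020.08
  Mar: +$931.93 − $818.76 → -$1,906.91
  Apr: +$931.93 → -$974.98
  May: +$931.93 → -$43.05
  Jun: +$931.93 → $888.88
  Jul: +$931.93 → $1,820.81
  Aug: +$931.93 − $2,752.74 → $0.00
Lowest trial balance = -$2,995.06 (Oct)
Initial deposit = cushion − low point = $931.93 − (-$2,995.06) = $3,926.99

$3,926.99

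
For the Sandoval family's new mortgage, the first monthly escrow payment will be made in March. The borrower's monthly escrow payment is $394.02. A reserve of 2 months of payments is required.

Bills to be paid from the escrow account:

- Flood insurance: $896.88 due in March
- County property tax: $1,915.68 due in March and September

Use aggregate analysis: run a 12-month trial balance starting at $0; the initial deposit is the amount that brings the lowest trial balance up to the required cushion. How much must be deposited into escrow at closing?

Cushion = 2 × $394.02 = $788.04
Trial balance (start $0, +$394.02 each month, − disbursements):
  Mar: +$394.02 − $2,812.56 → -$2,418.54
  Apr: +$394.02 → -$2,024.52
  May: +$394.02 → -$1,630.50
  Jun: +$394.02 → -$1,236.48
  Jul: +$394.02 → -$842.46
  Aug: +$394.02 → -$448.44
  Sep: +$394.02 − $1,915.68 → -$1,970.10
  Oct: +$394.02 → -$1,576.08
  Nov: +$394.02 → -$1,182.06
  Dec: +$394.02 → -$788.04
  Jan: +$394.02 → -$394.02
  Feb: +$394.02 → $0.00
Lowest trial balance = -$2,418.54 (Mar)
Initial deposit = cushion − low point = $788.04 − (-$2,418.54) = $3,206.58

$3,206.58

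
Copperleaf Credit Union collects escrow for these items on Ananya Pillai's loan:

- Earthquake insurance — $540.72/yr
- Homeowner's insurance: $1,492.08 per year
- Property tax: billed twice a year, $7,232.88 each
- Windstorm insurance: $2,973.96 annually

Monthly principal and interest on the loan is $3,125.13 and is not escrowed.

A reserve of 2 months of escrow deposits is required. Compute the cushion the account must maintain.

$3,245.42

Earthquake insurance = $540.72 per year
Homeowner's insurance = $1,492.08 per year
Property tax = $7,232.88 × 2 = $14,465.76 per year
Windstorm insurance = $2,973.96 per year
Annual escrow total = $540.72 + $1,492.08 + $14,465.76 + $2,973.96 = $19,472.52
Base monthly escrow = $19,472.52 ÷ 12 = $1,622.71
Reserve = 2 × $1,622.71 = $3,245.42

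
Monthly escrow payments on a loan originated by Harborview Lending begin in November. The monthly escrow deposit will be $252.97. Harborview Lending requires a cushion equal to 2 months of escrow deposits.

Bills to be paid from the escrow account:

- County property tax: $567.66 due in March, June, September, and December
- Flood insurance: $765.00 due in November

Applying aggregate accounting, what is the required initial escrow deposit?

Cushion = 2 × $252.97 = $505.94
Trial balance (start $0, +$252.97 each month, − disbursements):
  Nov: +$252.97 − $765.00 → -$512.03
  Dec: +$252.97 − $567.66 → -$826.72
  Jan: +$252.97 → -$573.75
  Feb: +$252.97 → -$320.78
  Mar: +$252.97 − $567.66 → -$635.47
  Apr: +$252.97 → -$382.50
  May: +$252.97 → -$129.53
  Jun: +$252.97 − $567.66 → -$444.22
  Jul: +$252.97 → -$191.25
  Aug: +$252.97 → $61.72
  Sep: +$252.97 − $567.66 → -$252.97
  Oct: +$252.97 → $0.00
Lowest trial balance = -$826.72 (Dec)
Initial deposit = cushion − low point = $505.94 − (-$826.72) = $1,332.66

$1,332.66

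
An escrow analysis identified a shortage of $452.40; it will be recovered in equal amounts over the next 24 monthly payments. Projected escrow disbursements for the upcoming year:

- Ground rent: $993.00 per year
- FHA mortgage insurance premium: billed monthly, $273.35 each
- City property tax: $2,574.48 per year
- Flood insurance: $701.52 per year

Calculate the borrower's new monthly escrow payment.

$647.95

Ground rent = $993.00 annually
FHA mortgage insurance premium = $273.35 × 12 = $3,280.20 annually
City property tax = $2,574.48 annually
Flood insurance = $701.52 annually
Annual escrow total = $993.00 + $3,280.20 + $2,574.48 + $701.52 = $7,549.20
Monthly = $7,549.20 ÷ 12 = $629.10
Shortage spread = $452.40 ÷ 24 = $18.85/mo
New monthly escrow = $629.10 + $18.85 = $647.95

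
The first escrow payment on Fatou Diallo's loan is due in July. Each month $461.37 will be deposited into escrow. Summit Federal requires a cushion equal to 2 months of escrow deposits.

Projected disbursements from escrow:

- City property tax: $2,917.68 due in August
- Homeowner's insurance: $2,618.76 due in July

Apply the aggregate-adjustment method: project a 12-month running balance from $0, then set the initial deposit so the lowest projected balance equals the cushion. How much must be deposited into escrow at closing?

Cushion = 2 × $461.37 = $922.74
Trial balance (start $0, +$461.37 each month, − disbursements):
  Jul: +$461.37 − $2,618.76 → -$2,157.39
  Aug: +$461.37 − $2,917.68 → -$4,613.70
  Sep: +$461.37 → -$4,152.33
  Oct: +$461.37 → -$3,690.96
  Nov: +$461.37 → -$3,229.59
  Dec: +$461.37 → -$2,768.22
  Jan: +$461.37 → -$2,306.85
  Feb: +$461.37 → -$1,845.48
  Mar: +$461.37 → -$1,384.11
  Apr: +$461.37 → -$922.74
  May: +$461.37 → -$461.37
  Jun: +$461.37 → $0.00
Lowest trial balance = -$4,613.70 (Aug)
Initial deposit = cushion − low point = $922.74 − (-$4,613.70) = $5,536.44

$5,536.44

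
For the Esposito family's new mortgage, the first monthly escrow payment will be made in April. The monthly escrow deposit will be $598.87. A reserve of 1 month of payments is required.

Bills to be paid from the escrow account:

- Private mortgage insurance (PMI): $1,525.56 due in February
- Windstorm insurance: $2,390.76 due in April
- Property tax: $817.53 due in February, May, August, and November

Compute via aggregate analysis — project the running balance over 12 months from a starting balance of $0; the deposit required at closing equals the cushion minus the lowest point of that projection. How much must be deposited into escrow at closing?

$2,609.42

Cushion = 1 × $598.87 = $598.87
Trial balance (start $0, +$598.87 each month, − disbursements):
  Apr: +$598.87 − $2,390.76 → -$1,791.89
  May: +$598.87 − $817.53 → -$2,010.55
  Jun: +$598.87 → -$1,411.68
  Jul: +$598.87 → -$812.81
  Aug: +$598.87 − $817.53 → -$1,031.47
  Sep: +$598.87 → -$432.60
  Oct: +$598.87 → $166.27
  Nov: +$598.87 − $817.53 → -$52.39
  Dec: +$598.87 → $546.48
  Jan: +$598.87 → $1,145.35
  Feb: +$598.87 − $2,343.09 → -$598.87
  Mar: +$598.87 → $0.00
Lowest trial balance = -$2,010.55 (May)
Initial deposit = cushion − low point = $598.87 − (-$2,010.55) = $2,609.42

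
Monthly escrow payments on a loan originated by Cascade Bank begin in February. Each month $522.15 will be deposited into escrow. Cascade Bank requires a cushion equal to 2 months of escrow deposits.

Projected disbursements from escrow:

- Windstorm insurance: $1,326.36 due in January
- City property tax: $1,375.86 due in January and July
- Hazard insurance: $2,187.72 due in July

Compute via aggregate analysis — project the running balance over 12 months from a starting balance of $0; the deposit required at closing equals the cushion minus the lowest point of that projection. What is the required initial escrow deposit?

Cushion = 2 × $522.15 = $1,044.30
Trial balance (start $0, +$522.15 each month, − disbursements):
  Feb: +$522.15 → $522.15
  Mar: +$522.15 → $1,044.30
  Apr: +$522.15 → $1,566.45
  May: +$522.15 → $2,088.60
  Jun: +$522.15 → $2,610.75
  Jul: +$522.15 − $3,563.58 → -$430.68
  Aug: +$522.15 → $91.47
  Sep: +$522.15 → $613.62
  Oct: +$522.15 → $1,135.77
  Nov: +$522.15 → $1,657.92
  Dec: +$522.15 → $2,180.07
  Jan: +$522.15 − $2,702.22 → $0.00
Lowest trial balance = -$430.68 (Jul)
Initial deposit = cushion − low point = $1,044.30 − (-$430.68) = $1,474.98

$1,474.98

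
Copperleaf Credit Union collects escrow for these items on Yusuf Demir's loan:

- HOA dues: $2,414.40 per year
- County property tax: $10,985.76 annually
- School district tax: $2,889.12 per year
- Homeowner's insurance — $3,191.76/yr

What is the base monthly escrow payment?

HOA dues: $2,414.40 per year
County property tax: $10,985.76 per year
School district tax: $2,889.12 per year
Homeowner's insurance: $3,191.76 per year
Annual escrow total = $2,414.40 + $10,985.76 + $2,889.12 + $3,191.76 = $19,481.04
Monthly escrow = $19,481.04 / 12 = $1,623.42

$1,623.42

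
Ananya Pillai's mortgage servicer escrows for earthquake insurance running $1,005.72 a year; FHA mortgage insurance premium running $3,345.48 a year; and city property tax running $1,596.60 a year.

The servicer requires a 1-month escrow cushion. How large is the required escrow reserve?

Earthquake insurance: $1,005.72/yr
FHA mortgage insurance premium: $3,345.48/yr
City property tax: $1,596.60/yr
Total per year = $1,005.72 + $3,345.48 + $1,596.60 = $5,947.80
Monthly = $5,947.80 ÷ 12 = $495.65
Reserve = 1 × $495.65 = $495.65

$495.65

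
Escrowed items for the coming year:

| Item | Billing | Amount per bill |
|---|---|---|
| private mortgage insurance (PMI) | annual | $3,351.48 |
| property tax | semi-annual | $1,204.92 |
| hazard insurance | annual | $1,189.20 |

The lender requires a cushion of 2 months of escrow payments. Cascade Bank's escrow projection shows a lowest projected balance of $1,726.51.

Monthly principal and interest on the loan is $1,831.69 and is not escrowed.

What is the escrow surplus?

Private mortgage insurance (PMI): $3,351.48 annually
Property tax: $1,204.92 × 2 = $2,409.84 annually
Hazard insurance: $1,189.20 annually
Total per year = $3,351.48 + $2,409.84 + $1,189.20 = $6,950.52
Monthly escrow = $6,950.52 / 12 = $579.21
Cushion = 2 × $579.21 = $1,158.42
Surplus = $1,726.51 − $1,158.42 = $568.09

$568.09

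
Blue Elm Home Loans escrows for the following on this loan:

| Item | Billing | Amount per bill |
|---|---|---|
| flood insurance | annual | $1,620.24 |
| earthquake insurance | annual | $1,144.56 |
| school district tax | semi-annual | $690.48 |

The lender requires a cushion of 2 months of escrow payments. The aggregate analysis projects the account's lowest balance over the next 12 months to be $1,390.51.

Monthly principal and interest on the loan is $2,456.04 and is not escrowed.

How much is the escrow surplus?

$699.55

Flood insurance — $1,620.24
Earthquake insurance — $1,144.56
School district tax — $690.48 × 2 = $1,380.96
Total per year = $4,145.76
Per month = $4,145.76 ÷ 12 = $345.48
Cushion = 2 × $345.48 = $690.96
Surplus = $1,390.51 − $690.96 = $699.55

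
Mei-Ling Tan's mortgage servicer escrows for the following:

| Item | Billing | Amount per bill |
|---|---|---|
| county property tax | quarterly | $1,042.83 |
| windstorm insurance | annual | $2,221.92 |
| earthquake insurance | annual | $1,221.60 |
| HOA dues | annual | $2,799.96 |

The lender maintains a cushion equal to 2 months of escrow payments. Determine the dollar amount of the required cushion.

$1,735.80

County property tax = $1,042.83 × 4 = $4,171.32 annually
Windstorm insurance = $2,221.92 annually
Earthquake insurance = $1,221.60 annually
HOA dues = $2,799.96 annually
Total per year = $4,171.32 + $2,221.92 + $1,221.60 + $2,799.96 = $10,414.80
Per month = $10,414.80 / 12 = $867.90
Cushion = 2 × $867.90 = $1,735.80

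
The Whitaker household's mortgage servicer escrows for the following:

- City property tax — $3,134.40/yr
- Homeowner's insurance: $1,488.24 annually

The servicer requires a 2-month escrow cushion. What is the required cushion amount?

$770.44

City property tax: $3,134.40 annually
Homeowner's insurance: $1,488.24 annually
Total annual escrow = $4,622.64
Monthly escrow = $4,622.64 ÷ 12 = $385.22
Required cushion = 2 × $385.22 = $770.44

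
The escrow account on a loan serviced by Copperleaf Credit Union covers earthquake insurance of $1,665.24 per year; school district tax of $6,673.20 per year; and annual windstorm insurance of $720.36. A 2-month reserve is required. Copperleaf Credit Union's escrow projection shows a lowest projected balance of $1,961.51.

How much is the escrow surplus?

Earthquake insurance: $1,665.24/yr
School district tax: $6,673.20/yr
Windstorm insurance: $720.36/yr
Yearly total = $9,058.80
Base monthly escrow = $9,058.80 ÷ 12 = $754.90
Required reserve = 2 × $754.90 = $1,509.80
Excess over cushion: $1,961.51 − $1,509.80 = $451.71

$451.71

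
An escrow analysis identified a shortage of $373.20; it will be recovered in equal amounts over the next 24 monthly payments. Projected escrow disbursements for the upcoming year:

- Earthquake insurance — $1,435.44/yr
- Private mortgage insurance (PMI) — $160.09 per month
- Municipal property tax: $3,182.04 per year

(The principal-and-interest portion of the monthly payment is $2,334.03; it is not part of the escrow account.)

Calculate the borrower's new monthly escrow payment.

Earthquake insurance = $1,435.44 annually
Private mortgage insurance (PMI) = $160.09 × 12 = $1,921.08 annually
Municipal property tax = $3,182.04 annually
Annual escrow total = $6,538.56
Monthly = $6,538.56 / 12 = $544.88
Monthly shortage recovery: $373.20 ÷ 24 = $15.55
Adjusted monthly = $544.88 + $15.55 = $560.43

$560.43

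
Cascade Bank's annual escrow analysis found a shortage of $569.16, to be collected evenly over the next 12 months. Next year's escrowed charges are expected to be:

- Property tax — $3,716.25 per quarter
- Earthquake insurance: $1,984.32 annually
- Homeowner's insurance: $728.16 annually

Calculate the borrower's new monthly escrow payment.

Property tax = $3,716.25 × 4 = $14,865.00/yr
Earthquake insurance = $1,984.32/yr
Homeowner's insurance = $728.16/yr
Yearly total = $17,577.48
Base monthly escrow = $17,577.48 ÷ 12 = $1,464.79
Shortage per month = $569.16 / 12 = $47.43
New monthly escrow = $1,464.79 + $47.43 = $1,512.22

$1,512.22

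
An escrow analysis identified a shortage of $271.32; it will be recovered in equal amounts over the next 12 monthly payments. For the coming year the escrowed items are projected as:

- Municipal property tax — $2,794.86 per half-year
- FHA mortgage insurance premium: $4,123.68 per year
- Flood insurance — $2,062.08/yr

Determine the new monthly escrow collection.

Municipal property tax — $2,794.86 × 2 = $5,589.72
FHA mortgage insurance premium — $4,123.68
Flood insurance — $2,062.08
Total annual escrow = $5,589.72 + $4,123.68 + $2,062.08 = $11,775.48
Per month = $11,775.48 / 12 = $981.29
Monthly shortage recovery: $271.32 / 12 = $22.61
Adjusted monthly = $981.29 + $22.61 = $1,003.90

$1,003.90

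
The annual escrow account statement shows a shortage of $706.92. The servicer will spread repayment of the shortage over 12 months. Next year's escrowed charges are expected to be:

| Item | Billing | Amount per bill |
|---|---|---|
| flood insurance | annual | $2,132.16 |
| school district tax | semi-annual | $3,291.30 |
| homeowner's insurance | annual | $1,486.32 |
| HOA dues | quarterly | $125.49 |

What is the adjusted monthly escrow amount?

$950.83

Flood insurance — $2,132.16
School district tax — $3,291.30 × 2 = $6,582.60
Homeowner's insurance — $1,486.32
HOA dues — $125.49 × 4 = $501.96
Annual escrow total = $2,132.16 + $6,582.60 + $1,486.32 + $501.96 = $10,703.04
Monthly = $10,703.04 / 12 = $891.92
Shortage per month = $706.92 ÷ 12 = $58.91
Adjusted monthly = $891.92 + $58.91 = $950.83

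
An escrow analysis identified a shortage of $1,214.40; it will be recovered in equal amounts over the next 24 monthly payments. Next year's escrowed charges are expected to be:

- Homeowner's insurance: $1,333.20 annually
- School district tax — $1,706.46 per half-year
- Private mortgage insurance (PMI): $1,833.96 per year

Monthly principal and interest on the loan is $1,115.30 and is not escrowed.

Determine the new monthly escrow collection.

$598.94

Homeowner's insurance — $1,333.20
School district tax — $1,706.46 × 2 = $3,412.92
Private mortgage insurance (PMI) — $1,833.96
Yearly total = $1,333.20 + $3,412.92 + $1,833.96 = $6,580.08
Base monthly escrow = $6,580.08 / 12 = $548.34
Shortage spread = $1,214.40 ÷ 24 = $50.60/mo
New monthly escrow = $548.34 + $50.60 = $598.94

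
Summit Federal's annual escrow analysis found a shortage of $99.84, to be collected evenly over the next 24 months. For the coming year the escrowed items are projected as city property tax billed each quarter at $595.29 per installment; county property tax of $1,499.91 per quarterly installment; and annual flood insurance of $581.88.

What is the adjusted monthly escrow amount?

$751.05

City property tax = $595.29 × 4 = $2,381.16 per year
County property tax = $1,499.91 × 4 = $5,999.64 per year
Flood insurance = $581.88 per year
Combined annual = $8,962.68
Per month = $8,962.68 ÷ 12 = $746.89
Shortage per month = $99.84 / 24 = $4.16
Adjusted monthly = $746.89 + $4.16 = $751.05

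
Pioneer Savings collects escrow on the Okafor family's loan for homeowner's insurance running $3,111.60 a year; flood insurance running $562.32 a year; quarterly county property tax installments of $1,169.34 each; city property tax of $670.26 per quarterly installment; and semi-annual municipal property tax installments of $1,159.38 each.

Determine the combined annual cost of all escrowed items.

$13,351.08

Homeowner's insurance: $3,111.60
Flood insurance: $562.32
County property tax: $1,169.34 × 4 = $4,677.36
City property tax: $670.26 × 4 = $2,681.04
Municipal property tax: $1,159.38 × 2 = $2,318.76
Yearly total = $13,351.08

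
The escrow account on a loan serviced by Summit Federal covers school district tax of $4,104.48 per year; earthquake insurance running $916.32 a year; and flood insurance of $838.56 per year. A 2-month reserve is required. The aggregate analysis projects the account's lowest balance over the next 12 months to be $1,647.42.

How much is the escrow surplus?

$670.86

School district tax — $4,104.48 per year
Earthquake insurance — $916.32 per year
Flood insurance — $838.56 per year
Combined annual = $4,104.48 + $916.32 + $838.56 = $5,859.36
Per month = $5,859.36 ÷ 12 = $488.28
Required reserve = 2 × $488.28 = $976.56
Surplus = $1,647.42 − $976.56 = $670.86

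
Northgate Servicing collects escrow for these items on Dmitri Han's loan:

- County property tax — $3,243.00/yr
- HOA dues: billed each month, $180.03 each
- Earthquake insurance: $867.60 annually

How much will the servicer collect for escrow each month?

$522.58

County property tax: $3,243.00/yr
HOA dues: $180.03 × 12 = $2,160.36/yr
Earthquake insurance: $867.60/yr
Total annual escrow = $6,270.96
Monthly escrow = $6,270.96 / 12 = $522.58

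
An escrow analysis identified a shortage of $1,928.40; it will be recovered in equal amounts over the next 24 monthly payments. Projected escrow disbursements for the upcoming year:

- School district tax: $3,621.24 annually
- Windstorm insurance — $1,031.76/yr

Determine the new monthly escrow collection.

School district tax = $3,621.24
Windstorm insurance = $1,031.76
Combined annual = $4,653.00
Monthly escrow = $4,653.00 / 12 = $387.75
Shortage per month = $1,928.40 ÷ 24 = $80.35
New monthly escrow = $387.75 + $80.35 = $468.10

$468.10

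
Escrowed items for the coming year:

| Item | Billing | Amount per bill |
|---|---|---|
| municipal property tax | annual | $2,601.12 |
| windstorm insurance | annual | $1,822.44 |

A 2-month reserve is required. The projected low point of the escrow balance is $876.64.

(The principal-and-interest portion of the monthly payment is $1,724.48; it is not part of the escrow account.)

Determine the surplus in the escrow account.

Municipal property tax = $2,601.12 per year
Windstorm insurance = $1,822.44 per year
Combined annual = $2,601.12 + $1,822.44 = $4,423.56
Base monthly escrow = $4,423.56 ÷ 12 = $368.63
Required cushion = 2 × $368.63 = $737.26
Surplus = $876.64 − $737.26 = $139.38

$139.38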